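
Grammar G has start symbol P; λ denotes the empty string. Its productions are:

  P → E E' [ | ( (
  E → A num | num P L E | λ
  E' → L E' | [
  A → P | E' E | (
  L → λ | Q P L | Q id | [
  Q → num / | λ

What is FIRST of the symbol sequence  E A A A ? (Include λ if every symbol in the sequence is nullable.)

{ (, [, id, num }

Add FIRST(E)\{λ} = { (, [, id, num }; E is nullable, continue.
Add FIRST(A) = { (, [, id, num }; A is not nullable, stop.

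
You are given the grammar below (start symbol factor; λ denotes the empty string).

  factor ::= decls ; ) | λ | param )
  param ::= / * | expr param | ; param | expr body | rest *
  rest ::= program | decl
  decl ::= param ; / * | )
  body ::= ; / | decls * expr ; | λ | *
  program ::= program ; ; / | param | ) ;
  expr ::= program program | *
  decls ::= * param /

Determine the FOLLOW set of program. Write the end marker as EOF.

{ ), *, /, ; }

In rest ::= program: program is at the end, add FOLLOW(rest) = { * }.
In program ::= program ; ; /: add FIRST(; ; /) = { ; }.
In expr ::= program program: add FIRST(program) = { ), *, /, ; }.
In expr ::= program program: program is at the end, add FOLLOW(expr) = { ), *, /, ; }.
Union: FOLLOW(program) = { ), *, /, ; }.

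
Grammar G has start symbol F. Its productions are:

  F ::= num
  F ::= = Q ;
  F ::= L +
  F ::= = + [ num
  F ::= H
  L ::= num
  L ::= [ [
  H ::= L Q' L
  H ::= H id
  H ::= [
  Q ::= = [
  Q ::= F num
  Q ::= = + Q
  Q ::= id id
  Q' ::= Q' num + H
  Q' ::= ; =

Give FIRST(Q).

Q ::= = [ contributes {=}.
From Q ::= F num: add FIRST(F) = { =, [, num }.
Q ::= = + Q contributes {=}.
Q ::= id id contributes {id}.
Union: FIRST(Q) = { =, [, id, num }.

{ =, [, id, num }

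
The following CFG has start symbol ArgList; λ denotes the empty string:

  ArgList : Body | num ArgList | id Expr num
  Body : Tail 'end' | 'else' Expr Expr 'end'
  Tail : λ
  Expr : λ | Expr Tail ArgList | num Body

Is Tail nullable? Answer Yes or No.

Yes

Tail has an λ-production, so Tail ⇒ λ.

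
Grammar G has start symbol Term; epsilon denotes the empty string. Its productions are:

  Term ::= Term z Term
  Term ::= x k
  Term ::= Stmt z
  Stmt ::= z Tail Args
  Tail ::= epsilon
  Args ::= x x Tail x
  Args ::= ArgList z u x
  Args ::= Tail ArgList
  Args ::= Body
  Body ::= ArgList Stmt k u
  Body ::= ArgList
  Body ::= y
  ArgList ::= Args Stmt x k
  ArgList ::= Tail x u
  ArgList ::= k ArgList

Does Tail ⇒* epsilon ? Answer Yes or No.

Tail has an epsilon-production, so Tail ⇒ epsilon.

Yes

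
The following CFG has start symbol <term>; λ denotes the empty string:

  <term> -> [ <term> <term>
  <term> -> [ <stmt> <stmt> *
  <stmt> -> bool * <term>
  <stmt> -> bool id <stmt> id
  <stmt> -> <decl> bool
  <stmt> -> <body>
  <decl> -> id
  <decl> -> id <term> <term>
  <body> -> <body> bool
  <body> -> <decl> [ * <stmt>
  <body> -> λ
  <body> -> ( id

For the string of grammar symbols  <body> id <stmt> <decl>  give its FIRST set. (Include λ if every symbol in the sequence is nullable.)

Add FIRST(<body>)\{λ} = { (, bool, id }; <body> is nullable, continue.
id is a terminal; add {id} and stop.

{ (, bool, id }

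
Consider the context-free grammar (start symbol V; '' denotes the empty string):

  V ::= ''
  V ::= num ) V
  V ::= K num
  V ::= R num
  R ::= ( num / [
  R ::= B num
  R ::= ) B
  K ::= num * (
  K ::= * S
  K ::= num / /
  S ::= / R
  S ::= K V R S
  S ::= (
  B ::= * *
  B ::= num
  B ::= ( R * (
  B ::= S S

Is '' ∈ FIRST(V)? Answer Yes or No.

V has an ''-production, so V ⇒ ''.

Yes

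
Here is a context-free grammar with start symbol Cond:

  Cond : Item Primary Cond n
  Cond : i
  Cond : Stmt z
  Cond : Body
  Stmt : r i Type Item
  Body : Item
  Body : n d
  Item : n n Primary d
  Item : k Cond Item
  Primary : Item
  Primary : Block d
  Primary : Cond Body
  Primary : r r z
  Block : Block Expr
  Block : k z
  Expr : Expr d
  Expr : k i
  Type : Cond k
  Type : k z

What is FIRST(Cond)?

{ i, k, n, r }

From Cond : Item Primary Cond n: add FIRST(Item) = { k, n }.
Cond : i contributes {i}.
From Cond : Stmt z: add FIRST(Stmt) = { r }.
From Cond : Body: add FIRST(Body) = { k, n }.
Union: FIRST(Cond) = { i, k, n, r }.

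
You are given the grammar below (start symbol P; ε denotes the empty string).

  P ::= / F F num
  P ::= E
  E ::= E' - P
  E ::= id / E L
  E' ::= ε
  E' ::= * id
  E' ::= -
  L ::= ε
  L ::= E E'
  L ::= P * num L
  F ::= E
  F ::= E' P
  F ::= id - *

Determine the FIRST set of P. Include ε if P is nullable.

P ::= / F F num contributes {/}.
From P ::= E: add FIRST(E) = { *, -, id }.
Union: FIRST(P) = { *, -, /, id }.

{ *, -, /, id }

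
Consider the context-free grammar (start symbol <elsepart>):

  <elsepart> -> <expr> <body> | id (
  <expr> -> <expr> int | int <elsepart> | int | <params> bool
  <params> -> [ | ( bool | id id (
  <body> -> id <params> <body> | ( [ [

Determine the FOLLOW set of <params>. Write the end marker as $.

{ (, bool, id }

In <expr> -> <params> bool: add FIRST(bool) = { bool }.
In <body> -> id <params> <body>: add FIRST(<body>) = { (, id }.
Union: FOLLOW(<params>) = { (, bool, id }.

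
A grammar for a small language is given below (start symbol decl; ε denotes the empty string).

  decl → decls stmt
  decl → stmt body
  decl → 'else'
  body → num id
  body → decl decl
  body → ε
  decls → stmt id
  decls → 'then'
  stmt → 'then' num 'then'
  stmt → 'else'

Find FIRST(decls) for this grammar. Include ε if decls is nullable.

{ 'else', 'then' }

From decls → stmt id: add FIRST(stmt) = { 'else', 'then' }.
decls → 'then' contributes {'then'}.
Union: FIRST(decls) = { 'else', 'then' }.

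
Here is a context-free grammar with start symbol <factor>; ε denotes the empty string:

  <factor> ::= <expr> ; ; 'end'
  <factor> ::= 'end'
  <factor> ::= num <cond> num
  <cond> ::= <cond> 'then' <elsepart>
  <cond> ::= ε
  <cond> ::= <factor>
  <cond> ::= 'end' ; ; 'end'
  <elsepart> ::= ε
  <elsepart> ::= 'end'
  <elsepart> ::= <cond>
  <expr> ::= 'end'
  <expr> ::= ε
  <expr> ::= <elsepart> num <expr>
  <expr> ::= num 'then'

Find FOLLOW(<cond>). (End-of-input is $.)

{ 'then', num }

In <factor> ::= num <cond> num: add FIRST(num) = { num }.
In <cond> ::= <cond> 'then' <elsepart>: add FIRST('then' <elsepart>) = { 'then' }.
In <elsepart> ::= <cond>: <cond> is at the end, add FOLLOW(<elsepart>) = { 'then', num }.
Union: FOLLOW(<cond>) = { 'then', num }.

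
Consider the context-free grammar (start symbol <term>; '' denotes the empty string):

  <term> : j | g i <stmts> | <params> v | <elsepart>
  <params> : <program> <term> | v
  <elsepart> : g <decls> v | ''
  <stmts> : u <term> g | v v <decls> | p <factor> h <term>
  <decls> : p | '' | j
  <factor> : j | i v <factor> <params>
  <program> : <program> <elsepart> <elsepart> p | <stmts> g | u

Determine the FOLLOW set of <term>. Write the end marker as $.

{ $, g, h, p, u, v }

<term> is the start symbol, so $ ∈ FOLLOW(<term>).
In <params> : <program> <term>: <term> is at the end, add FOLLOW(<params>) = { h, p, u, v }.
In <stmts> : u <term> g: add FIRST(g) = { g }.
In <stmts> : p <factor> h <term>: <term> is at the end, add FOLLOW(<stmts>) = { $, g, h, p, u, v }.
Union: FOLLOW(<term>) = { $, g, h, p, u, v }.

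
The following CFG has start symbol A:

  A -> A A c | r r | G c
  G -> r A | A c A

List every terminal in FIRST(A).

{ r }

From A -> A A c: add FIRST(A) = { r }.
A -> r r contributes {r}.
From A -> G c: add FIRST(G) = { r }.
Union: FIRST(A) = { r }.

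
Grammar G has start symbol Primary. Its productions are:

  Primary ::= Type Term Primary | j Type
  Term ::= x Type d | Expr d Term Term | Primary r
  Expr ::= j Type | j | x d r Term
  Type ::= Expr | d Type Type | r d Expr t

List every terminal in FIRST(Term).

{ d, j, r, x }

Term ::= x Type d contributes {x}.
From Term ::= Expr d Term Term: add FIRST(Expr) = { j, x }.
From Term ::= Primary r: add FIRST(Primary) = { d, j, r, x }.
Union: FIRST(Term) = { d, j, r, x }.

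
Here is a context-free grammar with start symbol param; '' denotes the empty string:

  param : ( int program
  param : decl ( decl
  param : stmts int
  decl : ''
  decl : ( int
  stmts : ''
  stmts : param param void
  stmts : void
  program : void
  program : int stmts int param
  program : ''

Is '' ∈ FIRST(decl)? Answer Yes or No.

decl has an ''-production, so decl ⇒ ''.

Yes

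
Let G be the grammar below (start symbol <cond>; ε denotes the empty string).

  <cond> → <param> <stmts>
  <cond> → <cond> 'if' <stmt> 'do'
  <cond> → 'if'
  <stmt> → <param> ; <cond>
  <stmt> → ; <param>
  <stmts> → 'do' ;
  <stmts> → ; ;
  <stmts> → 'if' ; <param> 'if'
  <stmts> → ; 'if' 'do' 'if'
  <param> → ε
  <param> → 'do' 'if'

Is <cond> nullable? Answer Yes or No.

Nullable nonterminals: <param>.
No production of <cond> has an RHS whose symbols are all nullable, so <cond> is not nullable.

No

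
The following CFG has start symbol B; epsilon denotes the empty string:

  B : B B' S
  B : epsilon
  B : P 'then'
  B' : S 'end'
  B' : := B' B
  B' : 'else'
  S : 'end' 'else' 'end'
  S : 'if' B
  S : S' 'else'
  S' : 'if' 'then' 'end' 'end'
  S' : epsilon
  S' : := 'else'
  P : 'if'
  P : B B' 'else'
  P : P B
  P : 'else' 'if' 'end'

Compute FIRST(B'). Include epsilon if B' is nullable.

{ 'else', 'end', 'if', := }

From B' : S 'end': add FIRST(S) = { 'else', 'end', 'if', := }.
B' : := B' B contributes {:=}.
B' : 'else' contributes {'else'}.
Union: FIRST(B') = { 'else', 'end', 'if', := }.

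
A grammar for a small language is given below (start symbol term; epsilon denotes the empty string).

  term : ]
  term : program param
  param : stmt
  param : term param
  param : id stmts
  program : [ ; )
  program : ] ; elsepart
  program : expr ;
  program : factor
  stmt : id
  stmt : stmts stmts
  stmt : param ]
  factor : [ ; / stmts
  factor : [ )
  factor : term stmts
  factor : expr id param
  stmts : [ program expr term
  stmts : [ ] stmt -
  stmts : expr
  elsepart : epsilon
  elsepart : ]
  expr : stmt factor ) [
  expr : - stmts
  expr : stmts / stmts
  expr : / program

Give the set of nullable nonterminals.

Directly nullable (have an epsilon-production): elsepart.
No other nonterminal has a production whose RHS symbols are all nullable.

{ elsepart }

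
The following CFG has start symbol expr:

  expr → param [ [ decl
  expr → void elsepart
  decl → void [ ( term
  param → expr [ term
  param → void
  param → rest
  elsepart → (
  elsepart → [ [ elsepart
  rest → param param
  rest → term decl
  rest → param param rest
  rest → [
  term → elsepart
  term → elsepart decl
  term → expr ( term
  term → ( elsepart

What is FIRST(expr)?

{ (, [, void }

From expr → param [ [ decl: add FIRST(param) = { (, [, void }.
expr → void elsepart contributes {void}.
Union: FIRST(expr) = { (, [, void }.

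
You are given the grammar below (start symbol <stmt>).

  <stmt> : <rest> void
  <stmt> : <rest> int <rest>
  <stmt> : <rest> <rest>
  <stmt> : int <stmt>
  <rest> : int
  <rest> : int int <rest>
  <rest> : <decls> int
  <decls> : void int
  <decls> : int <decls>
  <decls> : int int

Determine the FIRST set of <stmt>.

{ int, void }

From <stmt> : <rest> void: add FIRST(<rest>) = { int, void }.
From <stmt> : <rest> int <rest>: add FIRST(<rest>) = { int, void }.
From <stmt> : <rest> <rest>: add FIRST(<rest>) = { int, void }.
<stmt> : int <stmt> contributes {int}.
Union: FIRST(<stmt>) = { int, void }.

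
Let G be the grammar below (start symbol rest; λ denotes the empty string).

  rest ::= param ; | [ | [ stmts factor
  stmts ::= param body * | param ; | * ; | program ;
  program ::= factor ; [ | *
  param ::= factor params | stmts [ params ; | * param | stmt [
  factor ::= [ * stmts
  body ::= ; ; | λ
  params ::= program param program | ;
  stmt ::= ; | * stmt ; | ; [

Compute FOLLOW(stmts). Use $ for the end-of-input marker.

In rest ::= [ stmts factor: add FIRST(factor) = { [ }.
In param ::= stmts [ params ;: add FIRST([ params ;) = { [ }.
In factor ::= [ * stmts: stmts is at the end, add FOLLOW(factor) = { $, *, ;, [ }.
Union: FOLLOW(stmts) = { $, *, ;, [ }.

{ $, *, ;, [ }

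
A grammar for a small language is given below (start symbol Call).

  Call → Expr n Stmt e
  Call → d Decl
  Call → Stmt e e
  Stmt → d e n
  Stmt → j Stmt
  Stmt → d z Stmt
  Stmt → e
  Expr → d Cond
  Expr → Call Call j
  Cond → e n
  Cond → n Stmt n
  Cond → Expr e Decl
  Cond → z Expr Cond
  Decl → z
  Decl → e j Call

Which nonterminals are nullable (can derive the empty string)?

No nonterminal has an empty production or an RHS whose symbols are all nullable.

{ } (none)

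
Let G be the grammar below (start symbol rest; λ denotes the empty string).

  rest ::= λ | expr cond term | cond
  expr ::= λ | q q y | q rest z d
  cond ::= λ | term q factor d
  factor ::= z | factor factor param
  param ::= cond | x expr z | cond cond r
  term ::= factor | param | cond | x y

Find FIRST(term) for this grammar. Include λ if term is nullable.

From term ::= factor: add FIRST(factor) = { z }.
From term ::= param: add FIRST(param) = { q, r, x, z, λ } (including λ since param is nullable).
From term ::= cond: add FIRST(cond) = { q, r, x, z, λ } (including λ since cond is nullable).
term ::= x y contributes {x}.
Union: FIRST(term) = { q, r, x, z, λ }.

{ q, r, x, z, λ }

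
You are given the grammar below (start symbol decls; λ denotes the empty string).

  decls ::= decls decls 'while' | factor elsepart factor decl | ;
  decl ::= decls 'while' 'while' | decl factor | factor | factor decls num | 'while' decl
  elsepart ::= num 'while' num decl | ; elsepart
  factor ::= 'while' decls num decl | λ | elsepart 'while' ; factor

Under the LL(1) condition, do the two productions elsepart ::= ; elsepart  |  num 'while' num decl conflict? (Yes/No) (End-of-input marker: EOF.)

FIRST(; elsepart) = { ; } and FIRST(num 'while' num decl) = { num }.
The FIRST sets are disjoint and neither alternative is nullable — no conflict.

No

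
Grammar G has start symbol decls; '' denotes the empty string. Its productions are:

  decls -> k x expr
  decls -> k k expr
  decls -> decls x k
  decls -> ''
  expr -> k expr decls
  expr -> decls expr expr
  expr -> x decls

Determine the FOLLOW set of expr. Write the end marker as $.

In decls -> k x expr: expr is at the end, add FOLLOW(decls) = { $, k, x }.
In decls -> k k expr: expr is at the end, add FOLLOW(decls) = { $, k, x }.
In expr -> k expr decls: add FIRST(decls)\{''} = { k, x }.
  Since decls is nullable, also add FOLLOW(expr) = { $, k, x }.
In expr -> decls expr expr: add FIRST(expr) = { k, x }.
In expr -> decls expr expr: expr is at the end, add FOLLOW(expr) = { $, k, x }.
Union: FOLLOW(expr) = { $, k, x }.

{ $, k, x }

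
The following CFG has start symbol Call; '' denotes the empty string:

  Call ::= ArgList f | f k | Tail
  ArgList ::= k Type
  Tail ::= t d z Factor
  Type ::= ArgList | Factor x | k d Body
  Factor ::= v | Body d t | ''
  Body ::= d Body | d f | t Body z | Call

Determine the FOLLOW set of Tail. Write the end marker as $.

In Call ::= Tail: Tail is at the end, add FOLLOW(Call) = { $, d, f, z }.
Union: FOLLOW(Tail) = { $, d, f, z }.

{ $, d, f, z }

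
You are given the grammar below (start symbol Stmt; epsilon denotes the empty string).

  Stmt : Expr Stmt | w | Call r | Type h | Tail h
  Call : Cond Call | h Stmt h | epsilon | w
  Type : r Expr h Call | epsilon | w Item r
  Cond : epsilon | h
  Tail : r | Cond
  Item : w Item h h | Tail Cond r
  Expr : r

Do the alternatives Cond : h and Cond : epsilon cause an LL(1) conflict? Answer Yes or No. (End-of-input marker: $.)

FIRST(h) = { h } and FIRST(epsilon) = { epsilon }.
The second alternative is nullable and FOLLOW(Cond) = { h, r, w } shares h with FIRST of the first — conflict.

Yes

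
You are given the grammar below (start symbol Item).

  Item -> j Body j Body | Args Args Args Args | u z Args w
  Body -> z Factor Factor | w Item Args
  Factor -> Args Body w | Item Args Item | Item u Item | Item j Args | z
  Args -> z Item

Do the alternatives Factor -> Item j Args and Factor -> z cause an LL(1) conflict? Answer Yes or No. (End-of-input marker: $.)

Yes

FIRST(Item j Args) = { j, u, z } and FIRST(z) = { z }.
Both contain z, so the two alternatives are not disjoint — LL(1) conflict.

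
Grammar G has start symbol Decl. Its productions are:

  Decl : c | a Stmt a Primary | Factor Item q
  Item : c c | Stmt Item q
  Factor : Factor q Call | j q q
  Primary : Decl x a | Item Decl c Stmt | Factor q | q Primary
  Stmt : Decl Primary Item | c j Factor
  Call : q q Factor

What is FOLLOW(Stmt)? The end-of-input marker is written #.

In Decl : a Stmt a Primary: add FIRST(a Primary) = { a }.
In Item : Stmt Item q: add FIRST(Item q) = { a, c, j }.
In Primary : Item Decl c Stmt: Stmt is at the end, add FOLLOW(Primary) = { #, a, c, j, q, x }.
Union: FOLLOW(Stmt) = { #, a, c, j, q, x }.

{ #, a, c, j, q, x }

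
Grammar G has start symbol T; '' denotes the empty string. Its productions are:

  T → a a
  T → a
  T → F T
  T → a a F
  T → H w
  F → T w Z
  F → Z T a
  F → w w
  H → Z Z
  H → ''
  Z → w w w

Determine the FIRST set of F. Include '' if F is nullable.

From F → T w Z: add FIRST(T) = { a, w }.
From F → Z T a: add FIRST(Z) = { w }.
F → w w contributes {w}.
Union: FIRST(F) = { a, w }.

{ a, w }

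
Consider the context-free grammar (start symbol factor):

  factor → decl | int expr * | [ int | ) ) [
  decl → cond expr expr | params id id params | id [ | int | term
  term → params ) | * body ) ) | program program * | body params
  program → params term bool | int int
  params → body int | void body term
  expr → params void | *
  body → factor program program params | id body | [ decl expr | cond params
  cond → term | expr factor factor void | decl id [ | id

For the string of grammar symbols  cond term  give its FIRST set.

Add FIRST(cond) = { ), *, [, id, int, void }; cond is not nullable, stop.

{ ), *, [, id, int, void }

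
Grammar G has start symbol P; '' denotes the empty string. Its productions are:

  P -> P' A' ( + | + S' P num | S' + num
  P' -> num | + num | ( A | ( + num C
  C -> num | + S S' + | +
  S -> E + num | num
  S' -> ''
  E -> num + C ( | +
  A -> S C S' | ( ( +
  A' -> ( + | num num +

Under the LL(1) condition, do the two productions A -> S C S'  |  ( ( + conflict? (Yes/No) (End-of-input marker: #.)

No

FIRST(S C S') = { +, num } and FIRST(( ( +) = { ( }.
The FIRST sets are disjoint and neither alternative is nullable — no conflict.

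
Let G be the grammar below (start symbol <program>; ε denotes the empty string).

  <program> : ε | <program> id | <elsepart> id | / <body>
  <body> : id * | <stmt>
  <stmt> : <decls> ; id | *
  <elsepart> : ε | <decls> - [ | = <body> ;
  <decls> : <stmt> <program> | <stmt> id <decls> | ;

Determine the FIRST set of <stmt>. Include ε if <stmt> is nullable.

{ *, ; }

From <stmt> : <decls> ; id: add FIRST(<decls>) = { *, ; }.
<stmt> : * contributes {*}.
Union: FIRST(<stmt>) = { *, ; }.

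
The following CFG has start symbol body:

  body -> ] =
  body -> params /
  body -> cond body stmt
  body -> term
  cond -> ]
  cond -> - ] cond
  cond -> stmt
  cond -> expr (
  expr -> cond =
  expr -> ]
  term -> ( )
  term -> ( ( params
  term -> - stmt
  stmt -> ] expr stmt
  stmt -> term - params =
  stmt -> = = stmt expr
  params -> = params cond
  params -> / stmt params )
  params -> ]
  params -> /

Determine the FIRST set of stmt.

{ (, -, =, ] }

stmt -> ] expr stmt contributes {]}.
From stmt -> term - params =: add FIRST(term) = { (, - }.
stmt -> = = stmt expr contributes {=}.
Union: FIRST(stmt) = { (, -, =, ] }.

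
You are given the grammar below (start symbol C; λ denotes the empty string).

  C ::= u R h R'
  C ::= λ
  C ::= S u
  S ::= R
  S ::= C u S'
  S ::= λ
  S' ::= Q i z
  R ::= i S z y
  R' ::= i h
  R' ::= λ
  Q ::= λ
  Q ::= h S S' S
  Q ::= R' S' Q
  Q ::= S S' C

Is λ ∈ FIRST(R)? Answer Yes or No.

No

Nullable nonterminals: C, Q, R', S.
No production of R has an RHS whose symbols are all nullable, so R is not nullable.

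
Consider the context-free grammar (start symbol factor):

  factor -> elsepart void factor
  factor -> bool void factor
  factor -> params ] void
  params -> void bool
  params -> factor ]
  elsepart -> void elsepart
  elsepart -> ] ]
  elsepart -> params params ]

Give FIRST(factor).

{ ], bool, void }

From factor -> elsepart void factor: add FIRST(elsepart) = { ], bool, void }.
factor -> bool void factor contributes {bool}.
From factor -> params ] void: add FIRST(params) = { ], bool, void }.
Union: FIRST(factor) = { ], bool, void }.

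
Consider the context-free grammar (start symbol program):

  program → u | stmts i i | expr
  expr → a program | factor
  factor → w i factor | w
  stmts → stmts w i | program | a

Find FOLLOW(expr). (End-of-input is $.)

{ $, i, w }

In program → expr: expr is at the end, add FOLLOW(program) = { $, i, w }.
Union: FOLLOW(expr) = { $, i, w }.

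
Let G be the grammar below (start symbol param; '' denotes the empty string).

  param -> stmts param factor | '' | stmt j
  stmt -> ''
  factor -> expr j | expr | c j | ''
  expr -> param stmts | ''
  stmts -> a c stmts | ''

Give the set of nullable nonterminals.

Directly nullable (have an ''-production): param, stmt, factor, expr, stmts.

{ expr, factor, param, stmt, stmts }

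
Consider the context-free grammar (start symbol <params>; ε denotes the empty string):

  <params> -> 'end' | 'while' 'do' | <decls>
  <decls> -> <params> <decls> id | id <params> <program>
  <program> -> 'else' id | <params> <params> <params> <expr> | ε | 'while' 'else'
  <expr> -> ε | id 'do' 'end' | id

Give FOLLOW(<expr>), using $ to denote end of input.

{ $, 'else', 'end', 'while', id }

In <program> -> <params> <params> <params> <expr>: <expr> is at the end, add FOLLOW(<program>) = { $, 'else', 'end', 'while', id }.
Union: FOLLOW(<expr>) = { $, 'else', 'end', 'while', id }.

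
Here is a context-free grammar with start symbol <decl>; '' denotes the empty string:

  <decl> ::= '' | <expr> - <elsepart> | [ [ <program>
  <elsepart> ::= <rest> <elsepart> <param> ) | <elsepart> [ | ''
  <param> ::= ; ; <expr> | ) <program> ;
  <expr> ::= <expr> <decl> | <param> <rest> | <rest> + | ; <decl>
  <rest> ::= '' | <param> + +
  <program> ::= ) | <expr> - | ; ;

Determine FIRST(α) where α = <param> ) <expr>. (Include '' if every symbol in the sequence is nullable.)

Add FIRST(<param>) = { ), ; }; <param> is not nullable, stop.

{ ), ; }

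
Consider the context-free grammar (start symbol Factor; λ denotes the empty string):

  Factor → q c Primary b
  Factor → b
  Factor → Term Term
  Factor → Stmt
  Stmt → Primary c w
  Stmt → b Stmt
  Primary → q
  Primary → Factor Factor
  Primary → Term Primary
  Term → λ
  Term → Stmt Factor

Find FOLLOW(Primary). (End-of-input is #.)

In Factor → q c Primary b: add FIRST(b) = { b }.
In Stmt → Primary c w: add FIRST(c w) = { c }.
In Primary → Term Primary: Primary is at the end, add FOLLOW(Primary) = { b, c }.
Union: FOLLOW(Primary) = { b, c }.

{ b, c }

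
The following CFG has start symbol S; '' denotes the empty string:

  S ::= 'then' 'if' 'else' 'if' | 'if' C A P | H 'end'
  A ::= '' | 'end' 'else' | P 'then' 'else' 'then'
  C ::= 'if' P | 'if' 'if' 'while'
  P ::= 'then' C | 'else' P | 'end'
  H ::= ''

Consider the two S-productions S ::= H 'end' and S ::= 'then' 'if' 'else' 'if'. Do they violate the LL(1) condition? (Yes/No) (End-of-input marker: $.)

FIRST(H 'end') = { 'end' } and FIRST('then' 'if' 'else' 'if') = { 'then' }.
The FIRST sets are disjoint and neither alternative is nullable — no conflict.

No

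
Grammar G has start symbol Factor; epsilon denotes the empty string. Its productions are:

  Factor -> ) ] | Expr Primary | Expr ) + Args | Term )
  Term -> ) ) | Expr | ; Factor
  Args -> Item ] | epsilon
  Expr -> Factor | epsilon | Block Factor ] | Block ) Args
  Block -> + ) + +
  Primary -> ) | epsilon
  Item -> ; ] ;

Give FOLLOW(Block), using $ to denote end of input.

{ ), +, ;, ] }

In Expr -> Block Factor ]: add FIRST(Factor ]) = { ), +, ;, ] }.
In Expr -> Block ) Args: add FIRST() Args) = { ) }.
Union: FOLLOW(Block) = { ), +, ;, ] }.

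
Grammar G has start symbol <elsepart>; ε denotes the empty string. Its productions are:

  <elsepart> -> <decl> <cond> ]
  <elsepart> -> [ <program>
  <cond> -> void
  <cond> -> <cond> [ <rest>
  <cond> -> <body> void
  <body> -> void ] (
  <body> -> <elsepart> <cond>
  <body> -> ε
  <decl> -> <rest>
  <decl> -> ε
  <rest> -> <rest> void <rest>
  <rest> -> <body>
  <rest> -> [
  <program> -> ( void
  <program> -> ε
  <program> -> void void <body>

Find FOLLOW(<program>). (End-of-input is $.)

{ $, [, void }

In <elsepart> -> [ <program>: <program> is at the end, add FOLLOW(<elsepart>) = { $, [, void }.
Union: FOLLOW(<program>) = { $, [, void }.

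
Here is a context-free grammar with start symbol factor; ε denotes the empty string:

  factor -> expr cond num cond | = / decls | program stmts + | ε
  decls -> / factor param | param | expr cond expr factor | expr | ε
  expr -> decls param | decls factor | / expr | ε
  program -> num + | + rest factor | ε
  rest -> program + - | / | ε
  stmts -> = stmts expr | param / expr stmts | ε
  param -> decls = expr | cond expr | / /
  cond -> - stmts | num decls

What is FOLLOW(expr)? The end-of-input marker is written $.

In factor -> expr cond num cond: add FIRST(cond num cond) = { -, num }.
In decls -> expr cond expr factor: add FIRST(cond expr factor) = { -, num }.
In decls -> expr cond expr factor: add FIRST(factor)\{ε} = { +, -, /, =, num }.
  Since factor is nullable, also add FOLLOW(decls) = { $, +, -, /, =, num }.
In decls -> expr: expr is at the end, add FOLLOW(decls) = { $, +, -, /, =, num }.
In expr -> / expr: expr is at the end, add FOLLOW(expr) = { $, +, -, /, =, num }.
In stmts -> = stmts expr: expr is at the end, add FOLLOW(stmts) = { $, +, -, /, =, num }.
In stmts -> param / expr stmts: add FIRST(stmts)\{ε} = { +, -, /, =, num }.
  Since stmts is nullable, also add FOLLOW(stmts) = { $, +, -, /, =, num }.
In param -> decls = expr: expr is at the end, add FOLLOW(param) = { $, +, -, /, =, num }.
In param -> cond expr: expr is at the end, add FOLLOW(param) = { $, +, -, /, =, num }.
Union: FOLLOW(expr) = { $, +, -, /, =, num }.

{ $, +, -, /, =, num }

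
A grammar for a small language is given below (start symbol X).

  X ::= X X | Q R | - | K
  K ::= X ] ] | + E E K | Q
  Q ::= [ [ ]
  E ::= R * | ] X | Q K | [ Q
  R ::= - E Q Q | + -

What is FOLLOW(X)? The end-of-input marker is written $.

{ $, +, -, [, ] }

X is the start symbol, so $ ∈ FOLLOW(X).
In X ::= X X: add FIRST(X) = { +, -, [ }.
In X ::= X X: X is at the end, add FOLLOW(X) = { $, +, -, [, ] }.
In K ::= X ] ]: add FIRST(] ]) = { ] }.
In E ::= ] X: X is at the end, add FOLLOW(E) = { +, -, [, ] }.
Union: FOLLOW(X) = { $, +, -, [, ] }.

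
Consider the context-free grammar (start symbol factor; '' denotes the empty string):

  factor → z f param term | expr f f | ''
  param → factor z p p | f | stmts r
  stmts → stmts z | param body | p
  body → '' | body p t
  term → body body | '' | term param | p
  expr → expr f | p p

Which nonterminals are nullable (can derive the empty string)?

{ body, factor, term }

Directly nullable (have an ''-production): factor, body, term.
No other nonterminal has a production whose RHS symbols are all nullable.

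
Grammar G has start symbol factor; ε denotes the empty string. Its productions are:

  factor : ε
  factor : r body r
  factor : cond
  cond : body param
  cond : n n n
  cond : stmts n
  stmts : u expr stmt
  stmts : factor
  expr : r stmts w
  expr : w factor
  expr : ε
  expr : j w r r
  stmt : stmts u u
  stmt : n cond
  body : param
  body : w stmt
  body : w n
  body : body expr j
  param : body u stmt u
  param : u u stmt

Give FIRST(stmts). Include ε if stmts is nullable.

stmts : u expr stmt contributes {u}.
From stmts : factor: add FIRST(factor) = { n, r, u, w, ε } (including ε since factor is nullable).
Union: FIRST(stmts) = { n, r, u, w, ε }.

{ n, r, u, w, ε }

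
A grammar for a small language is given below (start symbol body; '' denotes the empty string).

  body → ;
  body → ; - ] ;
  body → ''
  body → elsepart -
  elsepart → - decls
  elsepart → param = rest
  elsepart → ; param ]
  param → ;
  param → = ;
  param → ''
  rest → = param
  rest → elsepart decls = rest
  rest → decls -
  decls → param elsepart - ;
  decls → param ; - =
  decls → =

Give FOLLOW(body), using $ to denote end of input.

body is the start symbol, so $ ∈ FOLLOW(body).
Union: FOLLOW(body) = { $ }.

{ $ }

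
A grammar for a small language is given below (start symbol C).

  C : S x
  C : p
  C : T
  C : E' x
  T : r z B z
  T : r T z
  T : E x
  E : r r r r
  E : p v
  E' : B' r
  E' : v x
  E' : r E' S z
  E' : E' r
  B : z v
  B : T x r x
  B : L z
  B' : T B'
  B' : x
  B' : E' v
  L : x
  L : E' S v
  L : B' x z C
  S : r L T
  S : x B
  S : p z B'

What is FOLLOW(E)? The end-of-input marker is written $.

In T : E x: add FIRST(x) = { x }.
Union: FOLLOW(E) = { x }.

{ x }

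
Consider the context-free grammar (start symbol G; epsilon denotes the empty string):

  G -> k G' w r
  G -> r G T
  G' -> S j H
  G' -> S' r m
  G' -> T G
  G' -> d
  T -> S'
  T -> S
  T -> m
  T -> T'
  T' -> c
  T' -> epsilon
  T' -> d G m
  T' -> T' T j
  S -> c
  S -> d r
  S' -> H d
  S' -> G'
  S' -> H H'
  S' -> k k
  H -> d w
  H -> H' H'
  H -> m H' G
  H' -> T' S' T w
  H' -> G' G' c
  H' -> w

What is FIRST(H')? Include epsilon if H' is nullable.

From H' -> T' S' T w: T' nullable, take FIRST(T') ∪ FIRST(S') = { c, d, j, k, m, r, w }.
From H' -> G' G' c: add FIRST(G') = { c, d, j, k, m, r, w }.
H' -> w contributes {w}.
Union: FIRST(H') = { c, d, j, k, m, r, w }.

{ c, d, j, k, m, r, w }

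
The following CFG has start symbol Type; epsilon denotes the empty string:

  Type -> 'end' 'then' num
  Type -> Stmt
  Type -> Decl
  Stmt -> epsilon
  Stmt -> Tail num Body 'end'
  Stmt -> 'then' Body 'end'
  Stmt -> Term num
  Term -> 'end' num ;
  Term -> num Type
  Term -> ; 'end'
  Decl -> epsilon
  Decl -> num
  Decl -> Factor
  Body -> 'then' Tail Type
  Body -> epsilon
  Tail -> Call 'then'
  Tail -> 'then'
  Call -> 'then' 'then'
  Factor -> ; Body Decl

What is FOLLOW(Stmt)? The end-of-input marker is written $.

{ $, 'end', ;, num }

In Type -> Stmt: Stmt is at the end, add FOLLOW(Type) = { $, 'end', ;, num }.
Union: FOLLOW(Stmt) = { $, 'end', ;, num }.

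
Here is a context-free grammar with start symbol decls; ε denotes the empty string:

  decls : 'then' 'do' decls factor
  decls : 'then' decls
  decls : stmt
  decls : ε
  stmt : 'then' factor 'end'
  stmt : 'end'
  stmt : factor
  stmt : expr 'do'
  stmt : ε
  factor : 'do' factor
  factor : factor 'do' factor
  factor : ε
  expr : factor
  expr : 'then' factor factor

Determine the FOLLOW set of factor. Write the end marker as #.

{ #, 'do', 'end' }

In decls : 'then' 'do' decls factor: factor is at the end, add FOLLOW(decls) = { #, 'do' }.
In stmt : 'then' factor 'end': add FIRST('end') = { 'end' }.
In stmt : factor: factor is at the end, add FOLLOW(stmt) = { #, 'do' }.
In factor : 'do' factor: factor is at the end, add FOLLOW(factor) = { #, 'do', 'end' }.
In factor : factor 'do' factor: add FIRST('do' factor) = { 'do' }.
In factor : factor 'do' factor: factor is at the end, add FOLLOW(factor) = { #, 'do', 'end' }.
In expr : factor: factor is at the end, add FOLLOW(expr) = { 'do' }.
In expr : 'then' factor factor: add FIRST(factor)\{ε} = { 'do' }.
  Since factor is nullable, also add FOLLOW(expr) = { 'do' }.
In expr : 'then' factor factor: factor is at the end, add FOLLOW(expr) = { 'do' }.
Union: FOLLOW(factor) = { #, 'do', 'end' }.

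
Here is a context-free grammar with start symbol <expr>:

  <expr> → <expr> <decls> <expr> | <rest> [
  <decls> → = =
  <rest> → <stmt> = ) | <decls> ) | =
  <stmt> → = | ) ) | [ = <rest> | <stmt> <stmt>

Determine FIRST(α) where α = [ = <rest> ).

{ [ }

[ is a terminal; add {[} and stop.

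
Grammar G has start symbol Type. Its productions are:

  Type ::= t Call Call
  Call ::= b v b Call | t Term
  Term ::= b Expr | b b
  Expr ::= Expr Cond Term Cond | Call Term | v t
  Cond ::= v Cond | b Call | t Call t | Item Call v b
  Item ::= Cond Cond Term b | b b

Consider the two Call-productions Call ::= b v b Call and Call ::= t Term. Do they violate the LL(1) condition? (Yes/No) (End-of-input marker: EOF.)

No

FIRST(b v b Call) = { b } and FIRST(t Term) = { t }.
The FIRST sets are disjoint and neither alternative is nullable — no conflict.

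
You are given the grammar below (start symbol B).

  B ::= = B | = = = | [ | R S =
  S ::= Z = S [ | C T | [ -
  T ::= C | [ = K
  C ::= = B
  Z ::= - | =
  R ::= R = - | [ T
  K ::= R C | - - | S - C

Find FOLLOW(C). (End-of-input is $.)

In S ::= C T: add FIRST(T) = { =, [ }.
In T ::= C: C is at the end, add FOLLOW(T) = { -, =, [ }.
In K ::= R C: C is at the end, add FOLLOW(K) = { -, =, [ }.
In K ::= S - C: C is at the end, add FOLLOW(K) = { -, =, [ }.
Union: FOLLOW(C) = { -, =, [ }.

{ -, =, [ }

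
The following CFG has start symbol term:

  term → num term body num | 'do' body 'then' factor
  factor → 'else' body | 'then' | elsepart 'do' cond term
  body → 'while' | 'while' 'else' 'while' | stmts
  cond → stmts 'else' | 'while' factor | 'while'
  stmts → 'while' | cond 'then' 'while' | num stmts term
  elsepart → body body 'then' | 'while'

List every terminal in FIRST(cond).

From cond → stmts 'else': add FIRST(stmts) = { 'while', num }.
cond → 'while' factor contributes {'while'}.
cond → 'while' contributes {'while'}.
Union: FIRST(cond) = { 'while', num }.

{ 'while', num }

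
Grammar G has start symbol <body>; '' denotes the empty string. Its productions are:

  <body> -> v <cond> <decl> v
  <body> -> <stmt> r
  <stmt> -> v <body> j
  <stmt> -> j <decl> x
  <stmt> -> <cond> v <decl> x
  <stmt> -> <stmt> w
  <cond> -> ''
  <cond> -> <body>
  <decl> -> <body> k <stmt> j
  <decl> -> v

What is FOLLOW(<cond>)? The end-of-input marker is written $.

In <body> -> v <cond> <decl> v: add FIRST(<decl> v) = { j, v }.
In <stmt> -> <cond> v <decl> x: add FIRST(v <decl> x) = { v }.
Union: FOLLOW(<cond>) = { j, v }.

{ j, v }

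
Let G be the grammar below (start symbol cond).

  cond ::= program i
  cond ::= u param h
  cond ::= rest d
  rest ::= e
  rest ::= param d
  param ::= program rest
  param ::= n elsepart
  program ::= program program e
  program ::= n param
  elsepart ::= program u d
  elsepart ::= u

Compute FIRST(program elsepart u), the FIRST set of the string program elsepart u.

Add FIRST(program) = { n }; program is not nullable, stop.

{ n }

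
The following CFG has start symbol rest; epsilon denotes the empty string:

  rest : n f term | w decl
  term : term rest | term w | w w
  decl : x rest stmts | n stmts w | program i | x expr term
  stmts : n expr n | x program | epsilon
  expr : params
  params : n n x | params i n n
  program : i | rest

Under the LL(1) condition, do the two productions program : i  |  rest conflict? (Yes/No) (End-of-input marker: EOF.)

No

FIRST(i) = { i } and FIRST(rest) = { n, w }.
The FIRST sets are disjoint and neither alternative is nullable — no conflict.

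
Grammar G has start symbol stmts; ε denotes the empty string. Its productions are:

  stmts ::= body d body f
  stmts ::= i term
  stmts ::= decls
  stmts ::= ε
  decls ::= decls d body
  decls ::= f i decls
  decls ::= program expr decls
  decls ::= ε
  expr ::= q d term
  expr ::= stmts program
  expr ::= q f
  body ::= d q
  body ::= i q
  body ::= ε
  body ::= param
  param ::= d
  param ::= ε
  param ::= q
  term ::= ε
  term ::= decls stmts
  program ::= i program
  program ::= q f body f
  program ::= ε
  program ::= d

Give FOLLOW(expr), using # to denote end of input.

In decls ::= program expr decls: add FIRST(decls)\{ε} = { d, f, i, q }.
  Since decls is nullable, also add FOLLOW(decls) = { #, d, f, i, q }.
Union: FOLLOW(expr) = { #, d, f, i, q }.

{ #, d, f, i, q }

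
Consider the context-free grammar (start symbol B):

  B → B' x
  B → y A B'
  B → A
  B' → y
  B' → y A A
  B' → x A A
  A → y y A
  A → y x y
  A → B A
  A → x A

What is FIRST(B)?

From B → B' x: add FIRST(B') = { x, y }.
B → y A B' contributes {y}.
From B → A: add FIRST(A) = { x, y }.
Union: FIRST(B) = { x, y }.

{ x, y }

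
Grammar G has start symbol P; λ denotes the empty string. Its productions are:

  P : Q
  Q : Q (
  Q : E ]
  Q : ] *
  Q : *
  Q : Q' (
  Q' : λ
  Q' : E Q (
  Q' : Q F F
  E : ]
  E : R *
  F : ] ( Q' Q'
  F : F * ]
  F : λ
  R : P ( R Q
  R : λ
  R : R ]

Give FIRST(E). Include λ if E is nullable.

E : ] contributes {]}.
From E : R *: R nullable, take FIRST(R) ∪ {*} = { (, *, ] }.
Union: FIRST(E) = { (, *, ] }.

{ (, *, ] }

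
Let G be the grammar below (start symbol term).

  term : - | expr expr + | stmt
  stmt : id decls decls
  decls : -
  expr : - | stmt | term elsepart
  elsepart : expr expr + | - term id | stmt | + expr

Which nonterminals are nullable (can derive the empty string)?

{ } (none)

No nonterminal has an empty production or an RHS whose symbols are all nullable.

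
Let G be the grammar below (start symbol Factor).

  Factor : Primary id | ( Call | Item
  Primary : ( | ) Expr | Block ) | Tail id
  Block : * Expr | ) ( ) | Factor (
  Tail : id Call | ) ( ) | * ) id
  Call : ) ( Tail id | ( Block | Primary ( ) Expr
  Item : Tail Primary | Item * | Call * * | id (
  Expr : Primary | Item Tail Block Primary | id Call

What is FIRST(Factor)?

From Factor : Primary id: add FIRST(Primary) = { (, ), *, id }.
Factor : ( Call contributes {(}.
From Factor : Item: add FIRST(Item) = { (, ), *, id }.
Union: FIRST(Factor) = { (, ), *, id }.

{ (, ), *, id }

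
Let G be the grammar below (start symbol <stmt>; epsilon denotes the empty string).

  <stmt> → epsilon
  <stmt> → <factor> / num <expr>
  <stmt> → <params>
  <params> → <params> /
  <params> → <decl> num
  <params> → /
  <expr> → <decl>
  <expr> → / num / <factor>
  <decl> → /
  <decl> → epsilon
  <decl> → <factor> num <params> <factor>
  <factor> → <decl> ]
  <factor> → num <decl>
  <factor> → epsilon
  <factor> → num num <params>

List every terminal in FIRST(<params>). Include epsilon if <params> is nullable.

From <params> → <params> /: add FIRST(<params>) = { /, ], num }.
From <params> → <decl> num: <decl> nullable, take FIRST(<decl>) ∪ {num} = { /, ], num }.
<params> → / contributes {/}.
Union: FIRST(<params>) = { /, ], num }.

{ /, ], num }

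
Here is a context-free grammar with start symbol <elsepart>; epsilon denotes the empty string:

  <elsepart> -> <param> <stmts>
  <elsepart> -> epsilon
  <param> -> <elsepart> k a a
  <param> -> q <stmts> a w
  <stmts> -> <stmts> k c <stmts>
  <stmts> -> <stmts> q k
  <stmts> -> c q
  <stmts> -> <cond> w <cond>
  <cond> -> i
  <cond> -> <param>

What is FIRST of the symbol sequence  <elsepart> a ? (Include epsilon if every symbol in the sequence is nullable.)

{ a, k, q }

Add FIRST(<elsepart>)\{epsilon} = { k, q }; <elsepart> is nullable, continue.
a is a terminal; add {a} and stop.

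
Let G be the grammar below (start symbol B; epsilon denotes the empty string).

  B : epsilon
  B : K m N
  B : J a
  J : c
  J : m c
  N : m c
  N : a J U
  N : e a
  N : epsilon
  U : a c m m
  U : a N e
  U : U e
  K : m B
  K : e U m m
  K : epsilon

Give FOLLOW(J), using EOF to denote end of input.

In B : J a: add FIRST(a) = { a }.
In N : a J U: add FIRST(U) = { a }.
Union: FOLLOW(J) = { a }.

{ a }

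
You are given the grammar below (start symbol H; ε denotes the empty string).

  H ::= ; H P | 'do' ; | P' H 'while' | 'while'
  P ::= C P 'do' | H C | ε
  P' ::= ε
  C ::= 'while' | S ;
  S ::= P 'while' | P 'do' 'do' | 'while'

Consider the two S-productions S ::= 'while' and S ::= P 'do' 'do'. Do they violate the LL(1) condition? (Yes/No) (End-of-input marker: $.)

Yes

FIRST('while') = { 'while' } and FIRST(P 'do' 'do') = { 'do', 'while', ; }.
Both contain 'while', so the two alternatives are not disjoint — LL(1) conflict.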